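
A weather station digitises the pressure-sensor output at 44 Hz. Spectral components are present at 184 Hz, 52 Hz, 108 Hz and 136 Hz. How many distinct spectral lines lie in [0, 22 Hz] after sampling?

3

fs/2 = 22 Hz.
184 Hz mod fs = 8 Hz.
8 Hz ≤ fs/2 = 22 Hz, appears at 8 Hz.
52 Hz mod fs = 8 Hz.
8 Hz ≤ fs/2 = 22 Hz, appears at 8 Hz.
108 Hz mod fs = 20 Hz.
20 Hz ≤ fs/2 = 22 Hz, appears at 20 Hz.
136 Hz mod fs = 4 Hz.
4 Hz ≤ fs/2 = 22 Hz, appears at 4 Hz.
Distinct values: {4 Hz, 8 Hz, 20 Hz} → 3.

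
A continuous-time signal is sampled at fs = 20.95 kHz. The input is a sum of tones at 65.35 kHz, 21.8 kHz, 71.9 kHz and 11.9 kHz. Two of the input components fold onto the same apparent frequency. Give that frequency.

fs/2 = 10.475 kHz.
65.35 kHz mod fs = 2.5 kHz.
2.5 kHz ≤ fs/2 = 10.475 kHz, appears at 2.5 kHz.
21.8 kHz mod fs = 0.85 kHz.
0.85 kHz ≤ fs/2 = 10.475 kHz, appears at 0.85 kHz.
71.9 kHz mod fs = 9.05 kHz.
9.05 kHz ≤ fs/2 = 10.475 kHz, appears at 9.05 kHz.
11.9 kHz > fs/2 = 10.475 kHz, folds to fs − 11.9 kHz = 9.05 kHz.
11.9 kHz and 71.9 kHz both map to 9.05 kHz.

9.05 kHz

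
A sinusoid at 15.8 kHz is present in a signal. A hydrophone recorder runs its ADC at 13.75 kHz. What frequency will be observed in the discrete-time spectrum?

2.05 kHz

15.8 kHz mod fs = 2.05 kHz.
2.05 kHz ≤ fs/2 = 6.875 kHz, appears at 2.05 kHz.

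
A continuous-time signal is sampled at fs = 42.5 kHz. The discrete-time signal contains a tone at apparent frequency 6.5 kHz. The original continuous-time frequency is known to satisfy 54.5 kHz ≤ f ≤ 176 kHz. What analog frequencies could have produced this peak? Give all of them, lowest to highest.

78.5 kHz, 91.5 kHz, 121 kHz, 134 kHz, 163.5 kHz

Frequencies that alias to 6.5 kHz are k·fs ± 6.5 kHz for integer k ≥ 0.
k=0: 6.5 kHz.
k=1: 36 kHz, 49 kHz.
k=2: 78.5 kHz, 91.5 kHz.
k=3: 121 kHz, 134 kHz.
k=4: 163.5 kHz, 176.5 kHz.
k=5: 206 kHz, 219 kHz.
Within [54.5 kHz, 176 kHz]: 78.5 kHz, 91.5 kHz, 121 kHz, 134 kHz, 163.5 kHz.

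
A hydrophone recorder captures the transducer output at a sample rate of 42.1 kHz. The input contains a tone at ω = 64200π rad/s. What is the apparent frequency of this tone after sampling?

10 kHz

ω = 64200π rad/s → f = ω/(2π) = 32100 Hz = 32.1 kHz.
32.1 kHz > fs/2 = 21.05 kHz, folds to fs − 32.1 kHz = 10 kHz.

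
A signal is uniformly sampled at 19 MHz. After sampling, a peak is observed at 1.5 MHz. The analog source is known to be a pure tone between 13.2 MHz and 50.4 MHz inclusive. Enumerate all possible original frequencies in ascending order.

17.5 MHz, 20.5 MHz, 36.5 MHz, 39.5 MHz

Frequencies that alias to 1.5 MHz are k·fs ± 1.5 MHz for integer k ≥ 0.
k=0: 1.5 MHz.
k=1: 17.5 MHz, 20.5 MHz.
k=2: 36.5 MHz, 39.5 MHz.
k=3: 55.5 MHz, 58.5 MHz.
Within [13.2 MHz, 50.4 MHz]: 17.5 MHz, 20.5 MHz, 36.5 MHz, 39.5 MHz.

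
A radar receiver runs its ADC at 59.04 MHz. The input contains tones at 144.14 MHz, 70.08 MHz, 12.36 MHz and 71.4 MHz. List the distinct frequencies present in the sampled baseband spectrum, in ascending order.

11.04 MHz, 12.36 MHz, 26.06 MHz

fs/2 = 29.52 MHz.
144.14 MHz mod fs = 26.06 MHz.
26.06 MHz ≤ fs/2 = 29.52 MHz, appears at 26.06 MHz.
70.08 MHz mod fs = 11.04 MHz.
11.04 MHz ≤ fs/2 = 29.52 MHz, appears at 11.04 MHz.
12.36 MHz ≤ fs/2 = 29.52 MHz, passes unchanged.
71.4 MHz mod fs = 12.36 MHz.
12.36 MHz ≤ fs/2 = 29.52 MHz, appears at 12.36 MHz.
Distinct values: {11.04 MHz, 12.36 MHz, 26.06 MHz}.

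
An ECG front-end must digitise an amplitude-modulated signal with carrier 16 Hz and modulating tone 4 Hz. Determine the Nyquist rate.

40 Hz

AM sidebands sit at fc ± fm = 12 Hz and 20 Hz.
Highest-frequency component: 20 Hz.
Nyquist rate = 2 × 20 Hz = 40 Hz.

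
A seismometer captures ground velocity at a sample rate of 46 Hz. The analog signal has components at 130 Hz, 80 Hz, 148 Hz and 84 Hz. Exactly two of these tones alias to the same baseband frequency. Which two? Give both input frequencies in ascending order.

84 Hz, 130 Hz

fs/2 = 23 Hz.
130 Hz mod fs = 38 Hz.
38 Hz > fs/2 = 23 Hz, folds to fs − 38 Hz = 8 Hz.
80 Hz mod fs = 34 Hz.
34 Hz > fs/2 = 23 Hz, folds to fs − 34 Hz = 12 Hz.
148 Hz mod fs = 10 Hz.
10 Hz ≤ fs/2 = 23 Hz, appears at 10 Hz.
84 Hz mod fs = 38 Hz.
38 Hz > fs/2 = 23 Hz, folds to fs − 38 Hz = 8 Hz.
84 Hz and 130 Hz both map to 8 Hz.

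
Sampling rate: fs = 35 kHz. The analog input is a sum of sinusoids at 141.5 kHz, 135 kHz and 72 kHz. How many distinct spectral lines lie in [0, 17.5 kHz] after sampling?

3

fs/2 = 17.5 kHz.
141.5 kHz mod fs = 1.5 kHz.
1.5 kHz ≤ fs/2 = 17.5 kHz, appears at 1.5 kHz.
135 kHz mod fs = 30 kHz.
30 kHz > fs/2 = 17.5 kHz, folds to fs − 30 kHz = 5 kHz.
72 kHz mod fs = 2 kHz.
2 kHz ≤ fs/2 = 17.5 kHz, appears at 2 kHz.
Distinct values: {1.5 kHz, 2 kHz, 5 kHz} → 3.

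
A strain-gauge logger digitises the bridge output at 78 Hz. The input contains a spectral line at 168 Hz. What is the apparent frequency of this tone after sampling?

168 Hz mod fs = 12 Hz.
12 Hz ≤ fs/2 = 39 Hz, appears at 12 Hz.

12 Hz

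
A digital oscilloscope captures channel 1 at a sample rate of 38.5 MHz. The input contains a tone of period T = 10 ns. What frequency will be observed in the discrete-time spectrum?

15.5 MHz

T = 10 ns → f = 1/T = 100 MHz.
100 MHz mod fs = 23 MHz.
23 MHz > fs/2 = 19.25 MHz, folds to fs − 23 MHz = 15.5 MHz.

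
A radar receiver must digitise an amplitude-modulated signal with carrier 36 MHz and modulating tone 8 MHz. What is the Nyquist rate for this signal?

AM sidebands sit at fc ± fm = 28 MHz and 44 MHz.
Highest-frequency component: 44 MHz.
Nyquist rate = 2 × 44 MHz = 88 MHz.

88 MHz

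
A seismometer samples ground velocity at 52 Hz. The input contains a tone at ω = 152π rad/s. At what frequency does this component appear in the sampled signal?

ω = 152π rad/s → f = ω/(2π) = 76 Hz.
76 Hz mod fs = 24 Hz.
24 Hz ≤ fs/2 = 26 Hz, appears at 24 Hz.

24 Hz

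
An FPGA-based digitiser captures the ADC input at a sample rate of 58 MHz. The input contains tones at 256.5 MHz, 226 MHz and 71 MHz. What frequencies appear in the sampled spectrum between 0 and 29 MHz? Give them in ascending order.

fs/2 = 29 MHz.
256.5 MHz mod fs = 24.5 MHz.
24.5 MHz ≤ fs/2 = 29 MHz, appears at 24.5 MHz.
226 MHz mod fs = 52 MHz.
52 MHz > fs/2 = 29 MHz, folds to fs − 52 MHz = 6 MHz.
71 MHz mod fs = 13 MHz.
13 MHz ≤ fs/2 = 29 MHz, appears at 13 MHz.
Distinct values: {6 MHz, 13 MHz, 24.5 MHz}.

6 MHz, 13 MHz, 24.5 MHz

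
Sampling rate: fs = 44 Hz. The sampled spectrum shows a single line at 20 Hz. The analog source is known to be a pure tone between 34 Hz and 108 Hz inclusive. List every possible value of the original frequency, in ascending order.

64 Hz, 68 Hz, 108 Hz

Frequencies that alias to 20 Hz are k·fs ± 20 Hz for integer k ≥ 0.
k=0: 20 Hz.
k=1: 24 Hz, 64 Hz.
k=2: 68 Hz, 108 Hz.
k=3: 112 Hz, 152 Hz.
Within [34 Hz, 108 Hz]: 64 Hz, 68 Hz, 108 Hz.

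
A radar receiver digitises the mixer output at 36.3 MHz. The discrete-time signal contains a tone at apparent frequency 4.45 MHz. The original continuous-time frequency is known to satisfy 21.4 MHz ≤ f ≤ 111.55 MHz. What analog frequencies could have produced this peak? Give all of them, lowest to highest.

31.85 MHz, 40.75 MHz, 68.15 MHz, 77.05 MHz, 104.45 MHz

Frequencies that alias to 4.45 MHz are k·fs ± 4.45 MHz for integer k ≥ 0.
k=0: 4.45 MHz.
k=1: 31.85 MHz, 40.75 MHz.
k=2: 68.15 MHz, 77.05 MHz.
k=3: 104.45 MHz, 113.35 MHz.
k=4: 140.75 MHz, 149.65 MHz.
Within [21.4 MHz, 111.55 MHz]: 31.85 MHz, 40.75 MHz, 68.15 MHz, 77.05 MHz, 104.45 MHz.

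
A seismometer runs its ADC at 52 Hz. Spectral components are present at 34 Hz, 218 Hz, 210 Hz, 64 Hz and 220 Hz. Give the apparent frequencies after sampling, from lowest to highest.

2 Hz, 10 Hz, 12 Hz, 18 Hz

fs/2 = 26 Hz.
34 Hz > fs/2 = 26 Hz, folds to fs − 34 Hz = 18 Hz.
218 Hz mod fs = 10 Hz.
10 Hz ≤ fs/2 = 26 Hz, appears at 10 Hz.
210 Hz mod fs = 2 Hz.
2 Hz ≤ fs/2 = 26 Hz, appears at 2 Hz.
64 Hz mod fs = 12 Hz.
12 Hz ≤ fs/2 = 26 Hz, appears at 12 Hz.
220 Hz mod fs = 12 Hz.
12 Hz ≤ fs/2 = 26 Hz, appears at 12 Hz.
Distinct values: {2 Hz, 10 Hz, 12 Hz, 18 Hz}.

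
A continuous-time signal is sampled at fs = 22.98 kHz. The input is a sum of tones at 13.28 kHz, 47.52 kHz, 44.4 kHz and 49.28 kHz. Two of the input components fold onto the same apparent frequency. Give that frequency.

fs/2 = 11.49 kHz.
13.28 kHz > fs/2 = 11.49 kHz, folds to fs − 13.28 kHz = 9.7 kHz.
47.52 kHz mod fs = 1.56 kHz.
1.56 kHz ≤ fs/2 = 11.49 kHz, appears at 1.56 kHz.
44.4 kHz mod fs = 21.42 kHz.
21.42 kHz > fs/2 = 11.49 kHz, folds to fs − 21.42 kHz = 1.56 kHz.
49.28 kHz mod fs = 3.32 kHz.
3.32 kHz ≤ fs/2 = 11.49 kHz, appears at 3.32 kHz.
44.4 kHz and 47.52 kHz both map to 1.56 kHz.

1.56 kHz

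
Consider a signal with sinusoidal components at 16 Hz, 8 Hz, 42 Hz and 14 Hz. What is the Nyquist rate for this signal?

Highest-frequency component: 42 Hz.
Nyquist rate = 2 × 42 Hz = 84 Hz.

84 Hz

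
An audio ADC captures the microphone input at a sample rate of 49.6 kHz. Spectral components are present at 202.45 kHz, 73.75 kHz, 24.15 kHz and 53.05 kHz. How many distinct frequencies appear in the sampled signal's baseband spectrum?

fs/2 = 24.8 kHz.
202.45 kHz mod fs = 4.05 kHz.
4.05 kHz ≤ fs/2 = 24.8 kHz, appears at 4.05 kHz.
73.75 kHz mod fs = 24.15 kHz.
24.15 kHz ≤ fs/2 = 24.8 kHz, appears at 24.15 kHz.
24.15 kHz ≤ fs/2 = 24.8 kHz, passes unchanged.
53.05 kHz mod fs = 3.45 kHz.
3.45 kHz ≤ fs/2 = 24.8 kHz, appears at 3.45 kHz.
Distinct values: {3.45 kHz, 4.05 kHz, 24.15 kHz} → 3.

3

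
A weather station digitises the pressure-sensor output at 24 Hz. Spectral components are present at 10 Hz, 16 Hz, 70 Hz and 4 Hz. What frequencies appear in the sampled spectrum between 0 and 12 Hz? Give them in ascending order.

fs/2 = 12 Hz.
10 Hz ≤ fs/2 = 12 Hz, passes unchanged.
16 Hz > fs/2 = 12 Hz, folds to fs − 16 Hz = 8 Hz.
70 Hz mod fs = 22 Hz.
22 Hz > fs/2 = 12 Hz, folds to fs − 22 Hz = 2 Hz.
4 Hz ≤ fs/2 = 12 Hz, passes unchanged.
Distinct values: {2 Hz, 4 Hz, 8 Hz, 10 Hz}.

2 Hz, 4 Hz, 8 Hz, 10 Hz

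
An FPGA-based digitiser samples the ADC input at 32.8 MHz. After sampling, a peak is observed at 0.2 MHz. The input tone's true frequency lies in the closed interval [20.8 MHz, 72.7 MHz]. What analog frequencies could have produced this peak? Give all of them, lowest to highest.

Frequencies that alias to 0.2 MHz are k·fs ± 0.2 MHz for integer k ≥ 0.
k=0: 0.2 MHz.
k=1: 32.6 MHz, 33 MHz.
k=2: 65.4 MHz, 65.8 MHz.
k=3: 98.2 MHz, 98.6 MHz.
Within [20.8 MHz, 72.7 MHz]: 32.6 MHz, 33 MHz, 65.4 MHz, 65.8 MHz.

32.6 MHz, 33 MHz, 65.4 MHz, 65.8 MHz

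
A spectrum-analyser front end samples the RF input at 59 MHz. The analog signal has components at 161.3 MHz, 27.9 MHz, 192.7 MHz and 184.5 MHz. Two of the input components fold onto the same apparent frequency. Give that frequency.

fs/2 = 29.5 MHz.
161.3 MHz mod fs = 43.3 MHz.
43.3 MHz > fs/2 = 29.5 MHz, folds to fs − 43.3 MHz = 15.7 MHz.
27.9 MHz ≤ fs/2 = 29.5 MHz, passes unchanged.
192.7 MHz mod fs = 15.7 MHz.
15.7 MHz ≤ fs/2 = 29.5 MHz, appears at 15.7 MHz.
184.5 MHz mod fs = 7.5 MHz.
7.5 MHz ≤ fs/2 = 29.5 MHz, appears at 7.5 MHz.
161.3 MHz and 192.7 MHz both map to 15.7 MHz.

15.7 MHz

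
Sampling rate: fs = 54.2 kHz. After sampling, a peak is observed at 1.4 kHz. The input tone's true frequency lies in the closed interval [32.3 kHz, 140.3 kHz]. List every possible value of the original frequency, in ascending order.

52.8 kHz, 55.6 kHz, 107 kHz, 109.8 kHz

Frequencies that alias to 1.4 kHz are k·fs ± 1.4 kHz for integer k ≥ 0.
k=0: 1.4 kHz.
k=1: 52.8 kHz, 55.6 kHz.
k=2: 107 kHz, 109.8 kHz.
k=3: 161.2 kHz, 164 kHz.
Within [32.3 kHz, 140.3 kHz]: 52.8 kHz, 55.6 kHz, 107 kHz, 109.8 kHz.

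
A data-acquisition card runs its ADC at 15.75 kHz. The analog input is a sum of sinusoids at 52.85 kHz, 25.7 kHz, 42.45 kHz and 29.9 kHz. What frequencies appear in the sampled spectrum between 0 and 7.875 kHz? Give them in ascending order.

fs/2 = 7.875 kHz.
52.85 kHz mod fs = 5.6 kHz.
5.6 kHz ≤ fs/2 = 7.875 kHz, appears at 5.6 kHz.
25.7 kHz mod fs = 9.95 kHz.
9.95 kHz > fs/2 = 7.875 kHz, folds to fs − 9.95 kHz = 5.8 kHz.
42.45 kHz mod fs = 10.95 kHz.
10.95 kHz > fs/2 = 7.875 kHz, folds to fs − 10.95 kHz = 4.8 kHz.
29.9 kHz mod fs = 14.15 kHz.
14.15 kHz > fs/2 = 7.875 kHz, folds to fs − 14.15 kHz = 1.6 kHz.
Distinct values: {1.6 kHz, 4.8 kHz, 5.6 kHz, 5.8 kHz}.

1.6 kHz, 4.8 kHz, 5.6 kHz, 5.8 kHz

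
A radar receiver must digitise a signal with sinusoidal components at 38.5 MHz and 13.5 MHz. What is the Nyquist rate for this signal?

77 MHz

Highest-frequency component: 38.5 MHz.
Nyquist rate = 2 × 38.5 MHz = 77 MHz.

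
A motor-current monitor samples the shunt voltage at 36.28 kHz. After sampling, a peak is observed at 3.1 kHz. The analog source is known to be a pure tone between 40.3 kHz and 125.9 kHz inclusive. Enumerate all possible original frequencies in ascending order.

69.46 kHz, 75.66 kHz, 105.74 kHz, 111.94 kHz

Frequencies that alias to 3.1 kHz are k·fs ± 3.1 kHz for integer k ≥ 0.
k=0: 3.1 kHz.
k=1: 33.18 kHz, 39.38 kHz.
k=2: 69.46 kHz, 75.66 kHz.
k=3: 105.74 kHz, 111.94 kHz.
k=4: 142.02 kHz, 148.22 kHz.
Within [40.3 kHz, 125.9 kHz]: 69.46 kHz, 75.66 kHz, 105.74 kHz, 111.94 kHz.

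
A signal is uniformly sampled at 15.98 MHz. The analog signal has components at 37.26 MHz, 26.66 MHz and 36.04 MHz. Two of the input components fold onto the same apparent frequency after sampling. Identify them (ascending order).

fs/2 = 7.99 MHz.
37.26 MHz mod fs = 5.3 MHz.
5.3 MHz ≤ fs/2 = 7.99 MHz, appears at 5.3 MHz.
26.66 MHz mod fs = 10.68 MHz.
10.68 MHz > fs/2 = 7.99 MHz, folds to fs − 10.68 MHz = 5.3 MHz.
36.04 MHz mod fs = 4.08 MHz.
4.08 MHz ≤ fs/2 = 7.99 MHz, appears at 4.08 MHz.
26.66 MHz and 37.26 MHz both map to 5.3 MHz.

26.66 MHz, 37.26 MHz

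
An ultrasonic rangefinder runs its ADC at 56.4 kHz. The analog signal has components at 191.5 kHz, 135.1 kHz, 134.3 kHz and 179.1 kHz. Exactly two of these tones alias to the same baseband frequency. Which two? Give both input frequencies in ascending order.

135.1 kHz, 191.5 kHz

fs/2 = 28.2 kHz.
191.5 kHz mod fs = 22.3 kHz.
22.3 kHz ≤ fs/2 = 28.2 kHz, appears at 22.3 kHz.
135.1 kHz mod fs = 22.3 kHz.
22.3 kHz ≤ fs/2 = 28.2 kHz, appears at 22.3 kHz.
134.3 kHz mod fs = 21.5 kHz.
21.5 kHz ≤ fs/2 = 28.2 kHz, appears at 21.5 kHz.
179.1 kHz mod fs = 9.9 kHz.
9.9 kHz ≤ fs/2 = 28.2 kHz, appears at 9.9 kHz.
135.1 kHz and 191.5 kHz both map to 22.3 kHz.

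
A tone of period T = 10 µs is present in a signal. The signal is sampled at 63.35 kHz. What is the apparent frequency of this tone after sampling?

26.7 kHz

T = 10 µs → f = 1/T = 100 kHz.
100 kHz mod fs = 36.65 kHz.
36.65 kHz > fs/2 = 31.675 kHz, folds to fs − 36.65 kHz = 26.7 kHz.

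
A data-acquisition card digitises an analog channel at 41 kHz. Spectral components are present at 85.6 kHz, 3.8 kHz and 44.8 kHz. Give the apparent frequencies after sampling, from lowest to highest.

fs/2 = 20.5 kHz.
85.6 kHz mod fs = 3.6 kHz.
3.6 kHz ≤ fs/2 = 20.5 kHz, appears at 3.6 kHz.
3.8 kHz ≤ fs/2 = 20.5 kHz, passes unchanged.
44.8 kHz mod fs = 3.8 kHz.
3.8 kHz ≤ fs/2 = 20.5 kHz, appears at 3.8 kHz.
Distinct values: {3.6 kHz, 3.8 kHz}.

3.6 kHz, 3.8 kHz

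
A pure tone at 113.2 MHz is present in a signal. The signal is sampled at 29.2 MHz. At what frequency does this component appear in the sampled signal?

113.2 MHz mod fs = 25.6 MHz.
25.6 MHz > fs/2 = 14.6 MHz, folds to fs − 25.6 MHz = 3.6 MHz.

3.6 MHz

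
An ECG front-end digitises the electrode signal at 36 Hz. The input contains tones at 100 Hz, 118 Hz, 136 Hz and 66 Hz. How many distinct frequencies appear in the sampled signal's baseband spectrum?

fs/2 = 18 Hz.
100 Hz mod fs = 28 Hz.
28 Hz > fs/2 = 18 Hz, folds to fs − 28 Hz = 8 Hz.
118 Hz mod fs = 10 Hz.
10 Hz ≤ fs/2 = 18 Hz, appears at 10 Hz.
136 Hz mod fs = 28 Hz.
28 Hz > fs/2 = 18 Hz, folds to fs − 28 Hz = 8 Hz.
66 Hz mod fs = 30 Hz.
30 Hz > fs/2 = 18 Hz, folds to fs − 30 Hz = 6 Hz.
Distinct values: {6 Hz, 8 Hz, 10 Hz} → 3.

3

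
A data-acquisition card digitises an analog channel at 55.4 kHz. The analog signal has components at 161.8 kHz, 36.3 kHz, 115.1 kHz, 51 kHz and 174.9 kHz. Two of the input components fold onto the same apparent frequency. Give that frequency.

4.4 kHz

fs/2 = 27.7 kHz.
161.8 kHz mod fs = 51 kHz.
51 kHz > fs/2 = 27.7 kHz, folds to fs − 51 kHz = 4.4 kHz.
36.3 kHz > fs/2 = 27.7 kHz, folds to fs − 36.3 kHz = 19.1 kHz.
115.1 kHz mod fs = 4.3 kHz.
4.3 kHz ≤ fs/2 = 27.7 kHz, appears at 4.3 kHz.
51 kHz > fs/2 = 27.7 kHz, folds to fs − 51 kHz = 4.4 kHz.
174.9 kHz mod fs = 8.7 kHz.
8.7 kHz ≤ fs/2 = 27.7 kHz, appears at 8.7 kHz.
51 kHz and 161.8 kHz both map to 4.4 kHz.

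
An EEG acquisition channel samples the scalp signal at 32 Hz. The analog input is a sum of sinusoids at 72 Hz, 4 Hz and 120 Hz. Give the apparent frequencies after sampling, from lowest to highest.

fs/2 = 16 Hz.
72 Hz mod fs = 8 Hz.
8 Hz ≤ fs/2 = 16 Hz, appears at 8 Hz.
4 Hz ≤ fs/2 = 16 Hz, passes unchanged.
120 Hz mod fs = 24 Hz.
24 Hz > fs/2 = 16 Hz, folds to fs − 24 Hz = 8 Hz.
Distinct values: {4 Hz, 8 Hz}.

4 Hz, 8 Hz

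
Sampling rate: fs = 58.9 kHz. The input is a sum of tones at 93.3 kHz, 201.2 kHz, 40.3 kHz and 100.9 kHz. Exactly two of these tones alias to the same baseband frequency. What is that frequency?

fs/2 = 29.45 kHz.
93.3 kHz mod fs = 34.4 kHz.
34.4 kHz > fs/2 = 29.45 kHz, folds to fs − 34.4 kHz = 24.5 kHz.
201.2 kHz mod fs = 24.5 kHz.
24.5 kHz ≤ fs/2 = 29.45 kHz, appears at 24.5 kHz.
40.3 kHz > fs/2 = 29.45 kHz, folds to fs − 40.3 kHz = 18.6 kHz.
100.9 kHz mod fs = 42 kHz.
42 kHz > fs/2 = 29.45 kHz, folds to fs − 42 kHz = 16.9 kHz.
93.3 kHz and 201.2 kHz both map to 24.5 kHz.

24.5 kHz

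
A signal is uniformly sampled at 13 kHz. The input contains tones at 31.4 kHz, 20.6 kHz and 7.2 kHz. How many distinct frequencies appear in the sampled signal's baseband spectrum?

2

fs/2 = 6.5 kHz.
31.4 kHz mod fs = 5.4 kHz.
5.4 kHz ≤ fs/2 = 6.5 kHz, appears at 5.4 kHz.
20.6 kHz mod fs = 7.6 kHz.
7.6 kHz > fs/2 = 6.5 kHz, folds to fs − 7.6 kHz = 5.4 kHz.
7.2 kHz > fs/2 = 6.5 kHz, folds to fs − 7.2 kHz = 5.8 kHz.
Distinct values: {5.4 kHz, 5.8 kHz} → 2.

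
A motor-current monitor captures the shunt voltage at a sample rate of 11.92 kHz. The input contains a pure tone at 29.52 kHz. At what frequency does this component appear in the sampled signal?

29.52 kHz mod fs = 5.68 kHz.
5.68 kHz ≤ fs/2 = 5.96 kHz, appears at 5.68 kHz.

5.68 kHz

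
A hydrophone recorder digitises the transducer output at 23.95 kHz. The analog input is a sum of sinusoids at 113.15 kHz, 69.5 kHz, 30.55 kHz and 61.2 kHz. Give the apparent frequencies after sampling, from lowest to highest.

fs/2 = 11.975 kHz.
113.15 kHz mod fs = 17.35 kHz.
17.35 kHz > fs/2 = 11.975 kHz, folds to fs − 17.35 kHz = 6.6 kHz.
69.5 kHz mod fs = 21.6 kHz.
21.6 kHz > fs/2 = 11.975 kHz, folds to fs − 21.6 kHz = 2.35 kHz.
30.55 kHz mod fs = 6.6 kHz.
6.6 kHz ≤ fs/2 = 11.975 kHz, appears at 6.6 kHz.
61.2 kHz mod fs = 13.3 kHz.
13.3 kHz > fs/2 = 11.975 kHz, folds to fs − 13.3 kHz = 10.65 kHz.
Distinct values: {2.35 kHz, 6.6 kHz, 10.65 kHz}.

2.35 kHz, 6.6 kHz, 10.65 kHz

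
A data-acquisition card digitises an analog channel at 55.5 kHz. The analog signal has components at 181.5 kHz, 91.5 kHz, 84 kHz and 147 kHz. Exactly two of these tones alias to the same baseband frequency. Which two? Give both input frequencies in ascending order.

91.5 kHz, 147 kHz

fs/2 = 27.75 kHz.
181.5 kHz mod fs = 15 kHz.
15 kHz ≤ fs/2 = 27.75 kHz, appears at 15 kHz.
91.5 kHz mod fs = 36 kHz.
36 kHz > fs/2 = 27.75 kHz, folds to fs − 36 kHz = 19.5 kHz.
84 kHz mod fs = 28.5 kHz.
28.5 kHz > fs/2 = 27.75 kHz, folds to fs − 28.5 kHz = 27 kHz.
147 kHz mod fs = 36 kHz.
36 kHz > fs/2 = 27.75 kHz, folds to fs − 36 kHz = 19.5 kHz.
91.5 kHz and 147 kHz both map to 19.5 kHz.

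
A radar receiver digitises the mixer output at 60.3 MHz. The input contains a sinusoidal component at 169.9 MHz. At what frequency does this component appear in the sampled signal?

11 MHz

169.9 MHz mod fs = 49.3 MHz.
49.3 MHz > fs/2 = 30.15 MHz, folds to fs − 49.3 MHz = 11 MHz.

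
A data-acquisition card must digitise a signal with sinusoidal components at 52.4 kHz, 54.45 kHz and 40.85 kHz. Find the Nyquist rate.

Highest-frequency component: 54.45 kHz.
Nyquist rate = 2 × 54.45 kHz = 108.9 kHz.

108.9 kHz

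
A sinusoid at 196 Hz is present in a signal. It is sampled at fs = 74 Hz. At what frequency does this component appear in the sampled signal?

26 Hz

196 Hz mod fs = 48 Hz.
48 Hz > fs/2 = 37 Hz, folds to fs − 48 Hz = 26 Hz.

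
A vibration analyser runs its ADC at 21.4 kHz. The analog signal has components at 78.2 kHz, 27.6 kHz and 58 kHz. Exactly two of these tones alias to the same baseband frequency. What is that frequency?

6.2 kHz

fs/2 = 10.7 kHz.
78.2 kHz mod fs = 14 kHz.
14 kHz > fs/2 = 10.7 kHz, folds to fs − 14 kHz = 7.4 kHz.
27.6 kHz mod fs = 6.2 kHz.
6.2 kHz ≤ fs/2 = 10.7 kHz, appears at 6.2 kHz.
58 kHz mod fs = 15.2 kHz.
15.2 kHz > fs/2 = 10.7 kHz, folds to fs − 15.2 kHz = 6.2 kHz.
27.6 kHz and 58 kHz both map to 6.2 kHz.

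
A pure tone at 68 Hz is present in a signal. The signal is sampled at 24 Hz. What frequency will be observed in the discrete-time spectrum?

68 Hz mod fs = 20 Hz.
20 Hz > fs/2 = 12 Hz, folds to fs − 20 Hz = 4 Hz.

4 Hz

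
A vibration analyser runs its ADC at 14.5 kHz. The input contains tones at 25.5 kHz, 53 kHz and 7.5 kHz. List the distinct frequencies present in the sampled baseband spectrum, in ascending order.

fs/2 = 7.25 kHz.
25.5 kHz mod fs = 11 kHz.
11 kHz > fs/2 = 7.25 kHz, folds to fs − 11 kHz = 3.5 kHz.
53 kHz mod fs = 9.5 kHz.
9.5 kHz > fs/2 = 7.25 kHz, folds to fs − 9.5 kHz = 5 kHz.
7.5 kHz > fs/2 = 7.25 kHz, folds to fs − 7.5 kHz = 7 kHz.
Distinct values: {3.5 kHz, 5 kHz, 7 kHz}.

3.5 kHz, 5 kHz, 7 kHz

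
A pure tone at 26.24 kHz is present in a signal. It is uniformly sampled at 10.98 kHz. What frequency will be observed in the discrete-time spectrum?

4.28 kHz

26.24 kHz mod fs = 4.28 kHz.
4.28 kHz ≤ fs/2 = 5.49 kHz, appears at 4.28 kHz.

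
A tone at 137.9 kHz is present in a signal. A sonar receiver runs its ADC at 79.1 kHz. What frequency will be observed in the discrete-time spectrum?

20.3 kHz

137.9 kHz mod fs = 58.8 kHz.
58.8 kHz > fs/2 = 39.55 kHz, folds to fs − 58.8 kHz = 20.3 kHz.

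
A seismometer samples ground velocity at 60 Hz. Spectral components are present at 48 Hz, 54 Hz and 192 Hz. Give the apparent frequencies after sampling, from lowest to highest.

fs/2 = 30 Hz.
48 Hz > fs/2 = 30 Hz, folds to fs − 48 Hz = 12 Hz.
54 Hz > fs/2 = 30 Hz, folds to fs − 54 Hz = 6 Hz.
192 Hz mod fs = 12 Hz.
12 Hz ≤ fs/2 = 30 Hz, appears at 12 Hz.
Distinct values: {6 Hz, 12 Hz}.

6 Hz, 12 Hz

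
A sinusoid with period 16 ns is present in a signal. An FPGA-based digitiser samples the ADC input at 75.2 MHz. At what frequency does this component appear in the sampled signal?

T = 16 ns → f = 1/T = 62.5 MHz.
62.5 MHz > fs/2 = 37.6 MHz, folds to fs − 62.5 MHz = 12.7 MHz.

12.7 MHz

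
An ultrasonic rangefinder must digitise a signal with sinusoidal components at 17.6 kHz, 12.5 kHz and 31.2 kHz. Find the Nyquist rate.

62.4 kHz

Highest-frequency component: 31.2 kHz.
Nyquist rate = 2 × 31.2 kHz = 62.4 kHz.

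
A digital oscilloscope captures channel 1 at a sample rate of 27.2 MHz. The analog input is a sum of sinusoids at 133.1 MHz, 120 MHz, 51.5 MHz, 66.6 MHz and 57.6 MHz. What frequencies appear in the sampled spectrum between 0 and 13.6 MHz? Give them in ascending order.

2.9 MHz, 3.2 MHz, 11.2 MHz, 12.2 MHz

fs/2 = 13.6 MHz.
133.1 MHz mod fs = 24.3 MHz.
24.3 MHz > fs/2 = 13.6 MHz, folds to fs − 24.3 MHz = 2.9 MHz.
120 MHz mod fs = 11.2 MHz.
11.2 MHz ≤ fs/2 = 13.6 MHz, appears at 11.2 MHz.
51.5 MHz mod fs = 24.3 MHz.
24.3 MHz > fs/2 = 13.6 MHz, folds to fs − 24.3 MHz = 2.9 MHz.
66.6 MHz mod fs = 12.2 MHz.
12.2 MHz ≤ fs/2 = 13.6 MHz, appears at 12.2 MHz.
57.6 MHz mod fs = 3.2 MHz.
3.2 MHz ≤ fs/2 = 13.6 MHz, appears at 3.2 MHz.
Distinct values: {2.9 MHz, 3.2 MHz, 11.2 MHz, 12.2 MHz}.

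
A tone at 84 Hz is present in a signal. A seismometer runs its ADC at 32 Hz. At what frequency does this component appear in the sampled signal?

84 Hz mod fs = 20 Hz.
20 Hz > fs/2 = 16 Hz, folds to fs − 20 Hz = 12 Hz.

12 Hz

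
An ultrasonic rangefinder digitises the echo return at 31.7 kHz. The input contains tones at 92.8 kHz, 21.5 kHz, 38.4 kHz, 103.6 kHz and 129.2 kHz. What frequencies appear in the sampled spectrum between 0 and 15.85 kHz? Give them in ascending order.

fs/2 = 15.85 kHz.
92.8 kHz mod fs = 29.4 kHz.
29.4 kHz > fs/2 = 15.85 kHz, folds to fs − 29.4 kHz = 2.3 kHz.
21.5 kHz > fs/2 = 15.85 kHz, folds to fs − 21.5 kHz = 10.2 kHz.
38.4 kHz mod fs = 6.7 kHz.
6.7 kHz ≤ fs/2 = 15.85 kHz, appears at 6.7 kHz.
103.6 kHz mod fs = 8.5 kHz.
8.5 kHz ≤ fs/2 = 15.85 kHz, appears at 8.5 kHz.
129.2 kHz mod fs = 2.4 kHz.
2.4 kHz ≤ fs/2 = 15.85 kHz, appears at 2.4 kHz.
Distinct values: {2.3 kHz, 2.4 kHz, 6.7 kHz, 8.5 kHz, 10.2 kHz}.

2.3 kHz, 2.4 kHz, 6.7 kHz, 8.5 kHz, 10.2 kHz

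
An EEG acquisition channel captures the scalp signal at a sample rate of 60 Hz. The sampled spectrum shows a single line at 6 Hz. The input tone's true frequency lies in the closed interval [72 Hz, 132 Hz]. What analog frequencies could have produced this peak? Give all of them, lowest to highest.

Frequencies that alias to 6 Hz are k·fs ± 6 Hz for integer k ≥ 0.
k=0: 6 Hz.
k=1: 54 Hz, 66 Hz.
k=2: 114 Hz, 126 Hz.
k=3: 174 Hz, 186 Hz.
Within [72 Hz, 132 Hz]: 114 Hz, 126 Hz.

114 Hz, 126 Hz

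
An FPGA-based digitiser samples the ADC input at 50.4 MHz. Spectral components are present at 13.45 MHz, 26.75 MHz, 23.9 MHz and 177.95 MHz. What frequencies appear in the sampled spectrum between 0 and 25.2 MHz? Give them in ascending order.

13.45 MHz, 23.65 MHz, 23.9 MHz

fs/2 = 25.2 MHz.
13.45 MHz ≤ fs/2 = 25.2 MHz, passes unchanged.
26.75 MHz > fs/2 = 25.2 MHz, folds to fs − 26.75 MHz = 23.65 MHz.
23.9 MHz ≤ fs/2 = 25.2 MHz, passes unchanged.
177.95 MHz mod fs = 26.75 MHz.
26.75 MHz > fs/2 = 25.2 MHz, folds to fs − 26.75 MHz = 23.65 MHz.
Distinct values: {13.45 MHz, 23.65 MHz, 23.9 MHz}.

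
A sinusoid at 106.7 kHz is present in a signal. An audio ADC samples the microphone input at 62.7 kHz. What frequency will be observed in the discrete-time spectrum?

18.7 kHz

106.7 kHz mod fs = 44 kHz.
44 kHz > fs/2 = 31.35 kHz, folds to fs − 44 kHz = 18.7 kHz.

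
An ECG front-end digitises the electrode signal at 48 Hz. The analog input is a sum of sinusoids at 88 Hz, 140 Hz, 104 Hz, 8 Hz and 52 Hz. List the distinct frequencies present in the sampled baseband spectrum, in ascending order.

4 Hz, 8 Hz

fs/2 = 24 Hz.
88 Hz mod fs = 40 Hz.
40 Hz > fs/2 = 24 Hz, folds to fs − 40 Hz = 8 Hz.
140 Hz mod fs = 44 Hz.
44 Hz > fs/2 = 24 Hz, folds to fs − 44 Hz = 4 Hz.
104 Hz mod fs = 8 Hz.
8 Hz ≤ fs/2 = 24 Hz, appears at 8 Hz.
8 Hz ≤ fs/2 = 24 Hz, passes unchanged.
52 Hz mod fs = 4 Hz.
4 Hz ≤ fs/2 = 24 Hz, appears at 4 Hz.
Distinct values: {4 Hz, 8 Hz}.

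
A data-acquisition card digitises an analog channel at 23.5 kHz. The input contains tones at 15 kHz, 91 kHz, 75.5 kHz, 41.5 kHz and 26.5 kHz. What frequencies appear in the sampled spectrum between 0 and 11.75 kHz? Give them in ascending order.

3 kHz, 5 kHz, 5.5 kHz, 8.5 kHz

fs/2 = 11.75 kHz.
15 kHz > fs/2 = 11.75 kHz, folds to fs − 15 kHz = 8.5 kHz.
91 kHz mod fs = 20.5 kHz.
20.5 kHz > fs/2 = 11.75 kHz, folds to fs − 20.5 kHz = 3 kHz.
75.5 kHz mod fs = 5 kHz.
5 kHz ≤ fs/2 = 11.75 kHz, appears at 5 kHz.
41.5 kHz mod fs = 18 kHz.
18 kHz > fs/2 = 11.75 kHz, folds to fs − 18 kHz = 5.5 kHz.
26.5 kHz mod fs = 3 kHz.
3 kHz ≤ fs/2 = 11.75 kHz, appears at 3 kHz.
Distinct values: {3 kHz, 5 kHz, 5.5 kHz, 8.5 kHz}.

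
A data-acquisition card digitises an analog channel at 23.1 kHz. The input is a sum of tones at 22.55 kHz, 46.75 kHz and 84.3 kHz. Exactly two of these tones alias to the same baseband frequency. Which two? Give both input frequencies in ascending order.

22.55 kHz, 46.75 kHz

fs/2 = 11.55 kHz.
22.55 kHz > fs/2 = 11.55 kHz, folds to fs − 22.55 kHz = 0.55 kHz.
46.75 kHz mod fs = 0.55 kHz.
0.55 kHz ≤ fs/2 = 11.55 kHz, appears at 0.55 kHz.
84.3 kHz mod fs = 15 kHz.
15 kHz > fs/2 = 11.55 kHz, folds to fs − 15 kHz = 8.1 kHz.
22.55 kHz and 46.75 kHz both map to 0.55 kHz.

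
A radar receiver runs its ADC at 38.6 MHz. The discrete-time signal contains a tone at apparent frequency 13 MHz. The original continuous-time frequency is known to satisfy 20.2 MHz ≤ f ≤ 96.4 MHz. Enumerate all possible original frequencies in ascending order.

25.6 MHz, 51.6 MHz, 64.2 MHz, 90.2 MHz

Frequencies that alias to 13 MHz are k·fs ± 13 MHz for integer k ≥ 0.
k=0: 13 MHz.
k=1: 25.6 MHz, 51.6 MHz.
k=2: 64.2 MHz, 90.2 MHz.
k=3: 102.8 MHz, 128.8 MHz.
Within [20.2 MHz, 96.4 MHz]: 25.6 MHz, 51.6 MHz, 64.2 MHz, 90.2 MHz.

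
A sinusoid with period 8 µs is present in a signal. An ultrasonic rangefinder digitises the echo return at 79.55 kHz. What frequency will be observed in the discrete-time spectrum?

34.1 kHz

T = 8 µs → f = 1/T = 125 kHz.
125 kHz mod fs = 45.45 kHz.
45.45 kHz > fs/2 = 39.775 kHz, folds to fs − 45.45 kHz = 34.1 kHz.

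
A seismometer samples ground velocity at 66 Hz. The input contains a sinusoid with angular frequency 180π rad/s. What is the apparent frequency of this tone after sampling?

ω = 180π rad/s → f = ω/(2π) = 90 Hz.
90 Hz mod fs = 24 Hz.
24 Hz ≤ fs/2 = 33 Hz, appears at 24 Hz.

24 Hz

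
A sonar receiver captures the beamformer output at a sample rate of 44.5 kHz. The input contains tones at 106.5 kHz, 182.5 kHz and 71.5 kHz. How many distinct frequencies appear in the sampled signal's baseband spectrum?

2

fs/2 = 22.25 kHz.
106.5 kHz mod fs = 17.5 kHz.
17.5 kHz ≤ fs/2 = 22.25 kHz, appears at 17.5 kHz.
182.5 kHz mod fs = 4.5 kHz.
4.5 kHz ≤ fs/2 = 22.25 kHz, appears at 4.5 kHz.
71.5 kHz mod fs = 27 kHz.
27 kHz > fs/2 = 22.25 kHz, folds to fs − 27 kHz = 17.5 kHz.
Distinct values: {4.5 kHz, 17.5 kHz} → 2.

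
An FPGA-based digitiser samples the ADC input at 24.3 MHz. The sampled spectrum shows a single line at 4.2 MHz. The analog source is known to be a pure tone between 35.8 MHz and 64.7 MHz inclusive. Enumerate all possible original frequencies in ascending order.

Frequencies that alias to 4.2 MHz are k·fs ± 4.2 MHz for integer k ≥ 0.
k=0: 4.2 MHz.
k=1: 20.1 MHz, 28.5 MHz.
k=2: 44.4 MHz, 52.8 MHz.
k=3: 68.7 MHz, 77.1 MHz.
Within [35.8 MHz, 64.7 MHz]: 44.4 MHz, 52.8 MHz.

44.4 MHz, 52.8 MHz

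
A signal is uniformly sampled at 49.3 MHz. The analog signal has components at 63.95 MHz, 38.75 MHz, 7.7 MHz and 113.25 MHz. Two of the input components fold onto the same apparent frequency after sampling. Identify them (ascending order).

63.95 MHz, 113.25 MHz

fs/2 = 24.65 MHz.
63.95 MHz mod fs = 14.65 MHz.
14.65 MHz ≤ fs/2 = 24.65 MHz, appears at 14.65 MHz.
38.75 MHz > fs/2 = 24.65 MHz, folds to fs − 38.75 MHz = 10.55 MHz.
7.7 MHz ≤ fs/2 = 24.65 MHz, passes unchanged.
113.25 MHz mod fs = 14.65 MHz.
14.65 MHz ≤ fs/2 = 24.65 MHz, appears at 14.65 MHz.
63.95 MHz and 113.25 MHz both map to 14.65 MHz.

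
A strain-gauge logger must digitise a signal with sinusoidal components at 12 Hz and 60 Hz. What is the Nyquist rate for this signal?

Highest-frequency component: 60 Hz.
Nyquist rate = 2 × 60 Hz = 120 Hz.

120 Hz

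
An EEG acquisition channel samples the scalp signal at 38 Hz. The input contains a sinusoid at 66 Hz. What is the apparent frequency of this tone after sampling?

10 Hz

66 Hz mod fs = 28 Hz.
28 Hz > fs/2 = 19 Hz, folds to fs − 28 Hz = 10 Hz.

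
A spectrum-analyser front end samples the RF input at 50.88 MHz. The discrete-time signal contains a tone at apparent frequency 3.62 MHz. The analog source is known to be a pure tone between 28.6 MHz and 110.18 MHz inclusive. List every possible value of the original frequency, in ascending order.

47.26 MHz, 54.5 MHz, 98.14 MHz, 105.38 MHz

Frequencies that alias to 3.62 MHz are k·fs ± 3.62 MHz for integer k ≥ 0.
k=0: 3.62 MHz.
k=1: 47.26 MHz, 54.5 MHz.
k=2: 98.14 MHz, 105.38 MHz.
k=3: 149.02 MHz, 156.26 MHz.
Within [28.6 MHz, 110.18 MHz]: 47.26 MHz, 54.5 MHz, 98.14 MHz, 105.38 MHz.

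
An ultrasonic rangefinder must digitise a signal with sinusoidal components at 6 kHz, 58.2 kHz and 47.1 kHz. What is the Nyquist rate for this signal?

116.4 kHz

Highest-frequency component: 58.2 kHz.
Nyquist rate = 2 × 58.2 kHz = 116.4 kHz.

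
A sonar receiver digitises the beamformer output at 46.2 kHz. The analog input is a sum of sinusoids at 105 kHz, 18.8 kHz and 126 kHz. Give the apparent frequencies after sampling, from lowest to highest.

fs/2 = 23.1 kHz.
105 kHz mod fs = 12.6 kHz.
12.6 kHz ≤ fs/2 = 23.1 kHz, appears at 12.6 kHz.
18.8 kHz ≤ fs/2 = 23.1 kHz, passes unchanged.
126 kHz mod fs = 33.6 kHz.
33.6 kHz > fs/2 = 23.1 kHz, folds to fs − 33.6 kHz = 12.6 kHz.
Distinct values: {12.6 kHz, 18.8 kHz}.

12.6 kHz, 18.8 kHz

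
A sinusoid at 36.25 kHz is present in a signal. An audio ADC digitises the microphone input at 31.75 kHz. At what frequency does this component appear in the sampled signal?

4.5 kHz

36.25 kHz mod fs = 4.5 kHz.
4.5 kHz ≤ fs/2 = 15.875 kHz, appears at 4.5 kHz.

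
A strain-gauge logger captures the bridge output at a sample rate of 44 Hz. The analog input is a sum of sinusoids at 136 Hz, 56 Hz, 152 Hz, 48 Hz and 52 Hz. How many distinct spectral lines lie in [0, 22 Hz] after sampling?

4

fs/2 = 22 Hz.
136 Hz mod fs = 4 Hz.
4 Hz ≤ fs/2 = 22 Hz, appears at 4 Hz.
56 Hz mod fs = 12 Hz.
12 Hz ≤ fs/2 = 22 Hz, appears at 12 Hz.
152 Hz mod fs = 20 Hz.
20 Hz ≤ fs/2 = 22 Hz, appears at 20 Hz.
48 Hz mod fs = 4 Hz.
4 Hz ≤ fs/2 = 22 Hz, appears at 4 Hz.
52 Hz mod fs = 8 Hz.
8 Hz ≤ fs/2 = 22 Hz, appears at 8 Hz.
Distinct values: {4 Hz, 8 Hz, 12 Hz, 20 Hz} → 4.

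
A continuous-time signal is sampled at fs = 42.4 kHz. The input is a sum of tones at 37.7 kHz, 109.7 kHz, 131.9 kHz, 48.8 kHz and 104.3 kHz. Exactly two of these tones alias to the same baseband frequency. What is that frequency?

fs/2 = 21.2 kHz.
37.7 kHz > fs/2 = 21.2 kHz, folds to fs − 37.7 kHz = 4.7 kHz.
109.7 kHz mod fs = 24.9 kHz.
24.9 kHz > fs/2 = 21.2 kHz, folds to fs − 24.9 kHz = 17.5 kHz.
131.9 kHz mod fs = 4.7 kHz.
4.7 kHz ≤ fs/2 = 21.2 kHz, appears at 4.7 kHz.
48.8 kHz mod fs = 6.4 kHz.
6.4 kHz ≤ fs/2 = 21.2 kHz, appears at 6.4 kHz.
104.3 kHz mod fs = 19.5 kHz.
19.5 kHz ≤ fs/2 = 21.2 kHz, appears at 19.5 kHz.
37.7 kHz and 131.9 kHz both map to 4.7 kHz.

4.7 kHz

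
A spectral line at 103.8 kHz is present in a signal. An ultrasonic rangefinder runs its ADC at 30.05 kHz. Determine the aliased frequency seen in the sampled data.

13.65 kHz

103.8 kHz mod fs = 13.65 kHz.
13.65 kHz ≤ fs/2 = 15.025 kHz, appears at 13.65 kHz.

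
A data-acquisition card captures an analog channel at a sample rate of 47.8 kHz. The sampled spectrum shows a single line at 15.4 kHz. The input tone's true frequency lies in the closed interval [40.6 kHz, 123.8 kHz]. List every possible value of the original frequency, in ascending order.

63.2 kHz, 80.2 kHz, 111 kHz

Frequencies that alias to 15.4 kHz are k·fs ± 15.4 kHz for integer k ≥ 0.
k=0: 15.4 kHz.
k=1: 32.4 kHz, 63.2 kHz.
k=2: 80.2 kHz, 111 kHz.
k=3: 128 kHz, 158.8 kHz.
Within [40.6 kHz, 123.8 kHz]: 63.2 kHz, 80.2 kHz, 111 kHz.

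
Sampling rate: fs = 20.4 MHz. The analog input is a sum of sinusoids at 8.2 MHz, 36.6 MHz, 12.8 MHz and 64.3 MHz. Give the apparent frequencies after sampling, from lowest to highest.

3.1 MHz, 4.2 MHz, 7.6 MHz, 8.2 MHz

fs/2 = 10.2 MHz.
8.2 MHz ≤ fs/2 = 10.2 MHz, passes unchanged.
36.6 MHz mod fs = 16.2 MHz.
16.2 MHz > fs/2 = 10.2 MHz, folds to fs − 16.2 MHz = 4.2 MHz.
12.8 MHz > fs/2 = 10.2 MHz, folds to fs − 12.8 MHz = 7.6 MHz.
64.3 MHz mod fs = 3.1 MHz.
3.1 MHz ≤ fs/2 = 10.2 MHz, appears at 3.1 MHz.
Distinct values: {3.1 MHz, 4.2 MHz, 7.6 MHz, 8.2 MHz}.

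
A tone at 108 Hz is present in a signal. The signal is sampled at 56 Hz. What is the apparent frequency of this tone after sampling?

108 Hz mod fs = 52 Hz.
52 Hz > fs/2 = 28 Hz, folds to fs − 52 Hz = 4 Hz.

4 Hz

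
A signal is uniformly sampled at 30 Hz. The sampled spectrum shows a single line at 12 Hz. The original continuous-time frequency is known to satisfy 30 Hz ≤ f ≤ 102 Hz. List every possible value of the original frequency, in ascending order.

Frequencies that alias to 12 Hz are k·fs ± 12 Hz for integer k ≥ 0.
k=0: 12 Hz.
k=1: 18 Hz, 42 Hz.
k=2: 48 Hz, 72 Hz.
k=3: 78 Hz, 102 Hz.
k=4: 108 Hz, 132 Hz.
Within [30 Hz, 102 Hz]: 42 Hz, 48 Hz, 72 Hz, 78 Hz, 102 Hz.

42 Hz, 48 Hz, 72 Hz, 78 Hz, 102 Hz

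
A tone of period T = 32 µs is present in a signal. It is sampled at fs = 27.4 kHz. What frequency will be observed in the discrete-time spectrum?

T = 32 µs → f = 1/T = 31.25 kHz.
31.25 kHz mod fs = 3.85 kHz.
3.85 kHz ≤ fs/2 = 13.7 kHz, appears at 3.85 kHz.

3.85 kHz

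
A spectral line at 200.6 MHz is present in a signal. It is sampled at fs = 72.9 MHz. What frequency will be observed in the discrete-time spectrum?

18.1 MHz

200.6 MHz mod fs = 54.8 MHz.
54.8 MHz > fs/2 = 36.45 MHz, folds to fs − 54.8 MHz = 18.1 MHz.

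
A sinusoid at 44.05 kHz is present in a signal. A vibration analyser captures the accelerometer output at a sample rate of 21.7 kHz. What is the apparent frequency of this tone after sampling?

0.65 kHz

44.05 kHz mod fs = 0.65 kHz.
0.65 kHz ≤ fs/2 = 10.85 kHz, appears at 0.65 kHz.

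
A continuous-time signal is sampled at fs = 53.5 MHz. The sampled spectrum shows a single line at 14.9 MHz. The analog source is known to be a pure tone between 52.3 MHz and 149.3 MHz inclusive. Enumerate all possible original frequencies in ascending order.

68.4 MHz, 92.1 MHz, 121.9 MHz, 145.6 MHz

Frequencies that alias to 14.9 MHz are k·fs ± 14.9 MHz for integer k ≥ 0.
k=0: 14.9 MHz.
k=1: 38.6 MHz, 68.4 MHz.
k=2: 92.1 MHz, 121.9 MHz.
k=3: 145.6 MHz, 175.4 MHz.
k=4: 199.1 MHz, 228.9 MHz.
Within [52.3 MHz, 149.3 MHz]: 68.4 MHz, 92.1 MHz, 121.9 MHz, 145.6 MHz.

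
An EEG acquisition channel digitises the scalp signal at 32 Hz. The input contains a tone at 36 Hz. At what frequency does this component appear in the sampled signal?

4 Hz

36 Hz mod fs = 4 Hz.
4 Hz ≤ fs/2 = 16 Hz, appears at 4 Hz.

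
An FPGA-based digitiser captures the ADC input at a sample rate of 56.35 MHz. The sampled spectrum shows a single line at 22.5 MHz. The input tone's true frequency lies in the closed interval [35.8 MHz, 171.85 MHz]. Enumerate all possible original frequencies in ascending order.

Frequencies that alias to 22.5 MHz are k·fs ± 22.5 MHz for integer k ≥ 0.
k=0: 22.5 MHz.
k=1: 33.85 MHz, 78.85 MHz.
k=2: 90.2 MHz, 135.2 MHz.
k=3: 146.55 MHz, 191.55 MHz.
k=4: 202.9 MHz, 247.9 MHz.
Within [35.8 MHz, 171.85 MHz]: 78.85 MHz, 90.2 MHz, 135.2 MHz, 146.55 MHz.

78.85 MHz, 90.2 MHz, 135.2 MHz, 146.55 MHz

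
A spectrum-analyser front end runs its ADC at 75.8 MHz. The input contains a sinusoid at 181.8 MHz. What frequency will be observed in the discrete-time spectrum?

181.8 MHz mod fs = 30.2 MHz.
30.2 MHz ≤ fs/2 = 37.9 MHz, appears at 30.2 MHz.

30.2 MHz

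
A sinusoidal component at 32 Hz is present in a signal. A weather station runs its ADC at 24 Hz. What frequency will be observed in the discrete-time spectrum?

32 Hz mod fs = 8 Hz.
8 Hz ≤ fs/2 = 12 Hz, appears at 8 Hz.

8 Hz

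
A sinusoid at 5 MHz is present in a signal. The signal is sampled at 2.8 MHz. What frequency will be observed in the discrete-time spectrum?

5 MHz mod fs = 2.2 MHz.
2.2 MHz > fs/2 = 1.4 MHz, folds to fs − 2.2 MHz = 0.6 MHz.

0.6 MHz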